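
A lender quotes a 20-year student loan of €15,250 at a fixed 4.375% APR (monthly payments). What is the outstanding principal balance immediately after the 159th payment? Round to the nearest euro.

€6,684

With monthly rate i = 4.375%/12 = 0.0036458, the balance after k of n payments is P · [(1+i)^n − (1+i)^k] / [(1+i)^n − 1].
(1+0.0036458)^240 = 2.39506127 and (1+0.0036458)^159 = 1.78359919, so the balance is 15,250 × (2.39506127 − 1.78359919) / (2.39506127 − 1) = €6,684.15.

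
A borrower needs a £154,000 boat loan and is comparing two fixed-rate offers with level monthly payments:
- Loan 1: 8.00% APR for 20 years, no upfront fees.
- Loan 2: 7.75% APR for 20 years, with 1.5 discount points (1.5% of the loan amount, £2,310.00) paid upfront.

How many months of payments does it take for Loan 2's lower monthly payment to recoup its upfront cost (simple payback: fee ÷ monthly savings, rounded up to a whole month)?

97 months

Loan 1: monthly rate = 8%/12 = 0.0066667; payment = 154,000 × 0.0066667 / (1 − (1+0.0066667)^−240) = £1,288.12.
Loan 2: at 7.75% the monthly rate is 0.0064583, so the payment is 154,000 × 0.0064583 / (1 − 1.0064583^−240) = £1,264.26.
Monthly savings = £1,288.12 − £1,264.26 = £23.86.
Break-even = £2,310.00 / £23.86 = 96.81 → 97 months.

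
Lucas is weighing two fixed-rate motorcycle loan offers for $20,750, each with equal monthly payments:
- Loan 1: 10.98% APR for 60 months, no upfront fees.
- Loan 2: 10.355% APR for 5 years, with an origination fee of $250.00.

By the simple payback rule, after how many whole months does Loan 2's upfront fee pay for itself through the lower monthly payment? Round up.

39 months

Loan 1: at 10.98% the monthly rate is 0.0091500, so the payment is 20,750 × 0.0091500 / (1 − 1.0091500^−60) = $450.95.
Loan 2: monthly rate = 10.355%/12 = 0.0086292; payment = 20,750 × 0.0086292 / (1 − (1+0.0086292)^−60) = $444.51.
Monthly savings = $450.95 − $444.51 = $6.44.
Break-even = $250.00 / $6.44 = 38.82 → 39 months.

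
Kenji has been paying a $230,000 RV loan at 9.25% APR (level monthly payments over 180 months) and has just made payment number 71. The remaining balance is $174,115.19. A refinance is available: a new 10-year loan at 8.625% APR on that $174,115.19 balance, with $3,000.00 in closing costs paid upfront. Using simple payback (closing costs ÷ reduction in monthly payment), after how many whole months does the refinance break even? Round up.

16 months

Current payment = 230,000 × 9.25%/12 / (1 − (1+0.0077083)^−180) = $2,367.14.
Refinanced payment = 174,115.19 × 0.0071875 / (1 − (1+0.0071875)^−120) = $2,170.44.
Monthly savings = $2,367.14 − $2,170.44 = $196.70.
Break-even = $3,000.00 / $196.70 = 15.25 → 16 months.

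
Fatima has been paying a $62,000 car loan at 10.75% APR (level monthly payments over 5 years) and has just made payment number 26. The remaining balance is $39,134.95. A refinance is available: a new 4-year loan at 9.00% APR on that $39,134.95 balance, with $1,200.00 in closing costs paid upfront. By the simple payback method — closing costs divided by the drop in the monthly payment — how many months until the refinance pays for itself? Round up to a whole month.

4 months

Current payment = 62,000 × 10.75%/12 / (1 − (1+0.0089583)^−60) = $1,340.31.
Refinanced payment = 39,134.95 × 0.0075000 / (1 − (1+0.0075000)^−48) = $973.87.
Monthly savings = $1,340.31 − $973.87 = $366.44.
Break-even = $1,200.00 / $366.44 = 3.27 → 4 months.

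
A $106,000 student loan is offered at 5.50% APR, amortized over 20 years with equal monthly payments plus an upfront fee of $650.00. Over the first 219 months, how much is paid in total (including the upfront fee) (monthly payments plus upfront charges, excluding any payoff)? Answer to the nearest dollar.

$160,336

Monthly rate = 5.5%/12 = 0.0045833; payment = 106,000 × 0.0045833 / (1 − (1+0.0045833)^−240) = $729.16.
Total outlay = 219 × $729.16 + $650.00 = $160,336.04.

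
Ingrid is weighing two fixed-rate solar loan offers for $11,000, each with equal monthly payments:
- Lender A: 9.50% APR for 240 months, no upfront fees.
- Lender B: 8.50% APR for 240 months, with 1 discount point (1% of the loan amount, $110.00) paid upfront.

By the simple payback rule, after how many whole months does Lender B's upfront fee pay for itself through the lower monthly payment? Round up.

Lender A: monthly rate = 9.5%/12 = 0.0079167; payment = 11,000 × 0.0079167 / (1 − (1+0.0079167)^−240) = $102.53.
Lender B: monthly rate = 8.5%/12 = 0.0070833; payment = 11,000 × 0.0070833 / (1 − (1+0.0070833)^−240) = $95.46.
Monthly savings = $102.53 − $95.46 = $7.07.
Break-even = $110.00 / $7.07 = 15.56 → 16 months.

16 months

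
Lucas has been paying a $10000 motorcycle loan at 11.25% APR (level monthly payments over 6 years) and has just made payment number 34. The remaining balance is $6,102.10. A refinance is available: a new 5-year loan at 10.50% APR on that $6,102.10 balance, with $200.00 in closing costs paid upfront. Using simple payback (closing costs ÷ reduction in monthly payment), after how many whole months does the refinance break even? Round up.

4 months

Current payment = 10,000 × 11.25%/12 / (1 − (1+0.0093750)^−72) = $191.62.
Refinanced payment = 6,102.10 × 0.0087500 / (1 − (1+0.0087500)^−60) = $131.16.
Monthly savings = $191.62 − $131.16 = $60.46.
Break-even = $200.00 / $60.46 = 3.31 → 4 months.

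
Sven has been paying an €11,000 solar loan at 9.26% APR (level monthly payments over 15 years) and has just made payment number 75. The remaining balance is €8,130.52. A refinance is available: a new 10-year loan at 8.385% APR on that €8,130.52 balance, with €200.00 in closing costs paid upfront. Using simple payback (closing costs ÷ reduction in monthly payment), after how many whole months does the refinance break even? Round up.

16 months

Current payment = 11,000 × 9.26%/12 / (1 − (1+0.0077167)^−180) = €113.28.
Refinanced payment = 8,130.52 × 0.0069875 / (1 − (1+0.0069875)^−120) = €100.31.
Monthly savings = €113.28 − €100.31 = €12.97.
Break-even = €200.00 / €12.97 = 15.42 → 16 months.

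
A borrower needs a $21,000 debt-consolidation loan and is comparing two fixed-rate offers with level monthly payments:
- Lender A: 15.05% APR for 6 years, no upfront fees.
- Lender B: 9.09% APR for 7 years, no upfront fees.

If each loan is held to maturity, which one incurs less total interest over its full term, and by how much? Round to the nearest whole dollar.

Lender B by $3,551

Lender A: at 15.05% the monthly rate is 0.0125417, so the payment is 21,000 × 0.0125417 / (1 − 1.0125417^−72) = $444.62.
Total interest on Lender A = 72 × $444.62 − $21,000 = $11,012.64.
Lender B: at 9.09% the monthly rate is 0.0075750, so the payment is 21,000 × 0.0075750 / (1 − 1.0075750^−84) = $338.83.
Total interest on Lender B = 84 × $338.83 − $21,000 = $7,461.72.
Lender B is lower by $3,550.92.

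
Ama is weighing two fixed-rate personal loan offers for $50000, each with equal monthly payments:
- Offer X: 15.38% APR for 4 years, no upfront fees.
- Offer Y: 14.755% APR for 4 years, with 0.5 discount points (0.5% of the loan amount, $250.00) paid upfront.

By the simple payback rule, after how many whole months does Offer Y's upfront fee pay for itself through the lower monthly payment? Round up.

16 months

Offer X: at 15.38% the monthly rate is 0.0128167, so the payment is 50,000 × 0.0128167 / (1 − 1.0128167^−48) = $1,401.19.
Offer Y: monthly rate = 14.755%/12 = 0.0122958; payment = 50,000 × 0.0122958 / (1 − (1+0.0122958)^−48) = $1,385.34.
Monthly savings = $1,401.19 − $1,385.34 = $15.85.
Break-even = $250.00 / $15.85 = 15.77 → 16 months.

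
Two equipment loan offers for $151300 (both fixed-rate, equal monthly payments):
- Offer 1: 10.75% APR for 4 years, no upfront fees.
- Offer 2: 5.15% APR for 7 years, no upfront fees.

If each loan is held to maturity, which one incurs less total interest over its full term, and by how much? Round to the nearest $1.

Offer 1: monthly rate = 10.75%/12 = 0.0089583; payment = 151,300 × 0.0089583 / (1 − (1+0.0089583)^−48) = $3,892.08.
Total interest on Offer 1 = 48 × $3,892.08 − $151,300 = $35,519.84.
Offer 2: monthly rate = 5.15%/12 = 0.0042917; payment = 151,300 × 0.0042917 / (1 − (1+0.0042917)^−84) = $2,149.14.
Total interest on Offer 2 = 84 × $2,149.14 − $151,300 = $29,227.76.
Offer 2 is lower by $6,292.08.

Offer 2 by $6,292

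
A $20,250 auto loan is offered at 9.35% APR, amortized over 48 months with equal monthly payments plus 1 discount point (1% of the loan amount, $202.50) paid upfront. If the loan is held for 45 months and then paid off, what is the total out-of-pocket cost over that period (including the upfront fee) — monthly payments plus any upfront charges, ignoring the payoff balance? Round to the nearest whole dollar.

$23,031

At 9.35% the monthly rate is 0.0077917, so the payment is 20,250 × 0.0077917 / (1 − 1.0077917^−48) = $507.29.
Total outlay = 45 × $507.29 + $202.50 = $23,030.55.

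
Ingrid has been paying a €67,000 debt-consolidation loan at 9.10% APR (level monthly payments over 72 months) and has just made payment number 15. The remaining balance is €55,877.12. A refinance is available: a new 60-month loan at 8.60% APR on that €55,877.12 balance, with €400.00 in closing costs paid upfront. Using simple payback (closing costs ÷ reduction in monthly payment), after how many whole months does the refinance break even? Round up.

7 months

Current payment = 67,000 × 9.1%/12 / (1 − (1+0.0075833)^−72) = €1,211.04.
Refinanced payment = 55,877.12 × 0.0071667 / (1 − (1+0.0071667)^−60) = €1,149.10.
Monthly savings = €1,211.04 − €1,149.10 = €61.94.
Break-even = €400.00 / €61.94 = 6.46 → 7 months.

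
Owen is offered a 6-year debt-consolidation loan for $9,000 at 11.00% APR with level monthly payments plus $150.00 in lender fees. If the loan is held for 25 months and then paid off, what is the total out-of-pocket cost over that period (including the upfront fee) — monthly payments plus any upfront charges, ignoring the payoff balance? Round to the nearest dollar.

Monthly rate = 11%/12 = 0.0091667; payment = 9,000 × 0.0091667 / (1 − (1+0.0091667)^−72) = $171.31.
Total outlay = 25 × $171.31 + $150.00 = $4,432.75.

$4,433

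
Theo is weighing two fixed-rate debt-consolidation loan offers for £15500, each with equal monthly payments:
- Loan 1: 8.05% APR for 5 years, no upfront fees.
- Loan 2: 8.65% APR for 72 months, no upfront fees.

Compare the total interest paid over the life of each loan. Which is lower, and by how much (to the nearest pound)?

Loan 1 by £1,044

Loan 1: at 8.05% the monthly rate is 0.0067083, so the payment is 15,500 × 0.0067083 / (1 − 1.0067083^−60) = £314.66.
Total interest on Loan 1 = 60 × £314.66 − £15,500 = £3,379.60.
Loan 2: monthly rate = 8.65%/12 = 0.0072083; payment = 15,500 × 0.0072083 / (1 − (1+0.0072083)^−72) = £276.71.
Total interest on Loan 2 = 72 × £276.71 − £15,500 = £4,423.12.
Loan 1 is lower by £1,043.52.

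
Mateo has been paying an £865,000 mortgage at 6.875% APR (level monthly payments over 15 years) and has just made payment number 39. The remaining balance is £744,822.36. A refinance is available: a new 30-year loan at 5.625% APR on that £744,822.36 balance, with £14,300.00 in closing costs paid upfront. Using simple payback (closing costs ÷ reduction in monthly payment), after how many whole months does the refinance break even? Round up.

5 months

Current payment = 865,000 × 6.875%/12 / (1 − (1+0.0057292)^−180) = £7,714.54.
Refinanced payment = 744,822.36 × 0.0046875 / (1 − (1+0.0046875)^−360) = £4,287.62.
Monthly savings = £7,714.54 − £4,287.62 = £3,426.92.
Break-even = £14,300.00 / £3,426.92 = 4.17 → 5 months.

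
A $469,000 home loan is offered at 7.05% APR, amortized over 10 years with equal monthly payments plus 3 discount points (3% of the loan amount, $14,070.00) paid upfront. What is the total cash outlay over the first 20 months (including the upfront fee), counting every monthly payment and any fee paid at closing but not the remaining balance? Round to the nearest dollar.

Monthly rate = 7.05%/12 = 0.0058750; payment = 469,000 × 0.0058750 / (1 − (1+0.0058750)^−120) = $5,457.58.
Total outlay = 20 × $5,457.58 + $14,070.00 = $123,221.60.

$123,222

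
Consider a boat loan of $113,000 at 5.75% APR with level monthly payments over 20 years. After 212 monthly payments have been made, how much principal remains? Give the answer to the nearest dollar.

With monthly rate i = 5.75%/12 = 0.0047917, the balance after k of n payments is P · [(1+i)^n − (1+i)^k] / [(1+i)^n − 1].
(1+0.0047917)^240 = 3.14953103 and (1+0.0047917)^212 = 2.75497209, so the balance is 113,000 × (3.14953103 − 2.75497209) / (3.14953103 − 1) = $20,741.81.

$20,742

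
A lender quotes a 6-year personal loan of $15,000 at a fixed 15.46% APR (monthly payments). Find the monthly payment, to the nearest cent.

At 15.46% the monthly rate is 0.0128833, so the payment is 15,000 × 0.0128833 / (1 − 1.0128833^−72) = $320.93.

$320.93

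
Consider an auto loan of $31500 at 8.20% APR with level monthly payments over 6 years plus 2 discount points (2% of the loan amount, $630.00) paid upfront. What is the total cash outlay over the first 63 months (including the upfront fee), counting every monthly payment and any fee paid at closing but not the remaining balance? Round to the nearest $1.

Monthly rate = 8.2%/12 = 0.0068333; payment = 31,500 × 0.0068333 / (1 − (1+0.0068333)^−72) = $555.38.
Total outlay = 63 × $555.38 + $630.00 = $35,618.94.

$35,619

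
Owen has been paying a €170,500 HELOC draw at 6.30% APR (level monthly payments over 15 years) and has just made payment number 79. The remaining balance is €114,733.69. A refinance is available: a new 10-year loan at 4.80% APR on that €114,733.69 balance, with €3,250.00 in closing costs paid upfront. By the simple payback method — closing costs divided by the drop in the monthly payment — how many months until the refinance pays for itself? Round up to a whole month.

13 months

Current payment = 170,500 × 6.3%/12 / (1 − (1+0.0052500)^−180) = €1,466.56.
Refinanced payment = 114,733.69 × 0.0040000 / (1 − (1+0.0040000)^−120) = €1,205.74.
Monthly savings = €1,466.56 − €1,205.74 = €260.82.
Break-even = €3,250.00 / €260.82 = 12.46 → 13 months.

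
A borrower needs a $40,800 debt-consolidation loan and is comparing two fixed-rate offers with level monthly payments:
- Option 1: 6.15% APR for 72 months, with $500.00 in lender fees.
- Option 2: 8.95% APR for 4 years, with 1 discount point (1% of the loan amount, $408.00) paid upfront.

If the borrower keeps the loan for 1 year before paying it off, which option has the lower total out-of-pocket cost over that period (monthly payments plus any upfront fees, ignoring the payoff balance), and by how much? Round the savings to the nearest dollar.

Option 1 by $3,931

Option 1: at 6.15% the monthly rate is 0.0051250, so the payment is 40,800 × 0.0051250 / (1 − 1.0051250^−72) = $679.07.
Option 2: at 8.95% the monthly rate is 0.0074583, so the payment is 40,800 × 0.0074583 / (1 − 1.0074583^−48) = $1,014.34.
Over 12 months: Option 1 costs 12 × $679.07 + $500.00 = $8,648.84; Option 2 costs 12 × $1,014.34 + $408.00 = $12,580.08.
Option 1 is cheaper by $12,580.08 − $8,648.84 = $3,931.24.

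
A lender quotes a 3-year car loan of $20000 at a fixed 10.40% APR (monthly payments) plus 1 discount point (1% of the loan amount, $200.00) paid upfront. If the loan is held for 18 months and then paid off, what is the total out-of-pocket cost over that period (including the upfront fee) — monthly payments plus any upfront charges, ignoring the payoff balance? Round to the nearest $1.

$11,884

Monthly rate = 10.4%/12 = 0.0086667; payment = 20,000 × 0.0086667 / (1 − (1+0.0086667)^−36) = $649.11.
Total outlay = 18 × $649.11 + $200.00 = $11,883.98.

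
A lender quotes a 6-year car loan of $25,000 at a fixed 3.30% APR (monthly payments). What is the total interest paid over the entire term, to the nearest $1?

$2,591

Monthly rate = 3.3%/12 = 0.0027500; payment = 25,000 × 0.0027500 / (1 − (1+0.0027500)^−72) = $383.21.
Total paid = 72 × $383.21 = $27,591.12; interest = $27,591.12 − $25,000 = $2,591.12.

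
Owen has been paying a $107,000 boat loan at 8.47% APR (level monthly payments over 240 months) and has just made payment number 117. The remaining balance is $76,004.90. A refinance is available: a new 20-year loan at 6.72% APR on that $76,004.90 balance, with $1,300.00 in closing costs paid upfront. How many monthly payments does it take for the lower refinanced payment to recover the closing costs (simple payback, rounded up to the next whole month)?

4 months

Current payment = 107,000 × 8.47%/12 / (1 − (1+0.0070583)^−240) = $926.54.
Refinanced payment = 76,004.90 × 0.0056000 / (1 − (1+0.0056000)^−240) = $576.56.
Monthly savings = $926.54 − $576.56 = $349.98.
Break-even = $1,300.00 / $349.98 = 3.71 → 4 months.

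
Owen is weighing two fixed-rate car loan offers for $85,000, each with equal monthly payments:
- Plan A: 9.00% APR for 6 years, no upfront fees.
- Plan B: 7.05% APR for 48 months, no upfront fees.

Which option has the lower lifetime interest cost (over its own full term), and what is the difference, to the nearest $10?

Plan A: monthly rate = 9%/12 = 0.0075000; payment = 85,000 × 0.0075000 / (1 − (1+0.0075000)^−72) = $1,532.17.
Total interest on Plan A = 72 × $1,532.17 − $85,000 = $25,316.24.
Plan B: at 7.05% the monthly rate is 0.0058750, so the payment is 85,000 × 0.0058750 / (1 − 1.0058750^−48) = $2,037.40.
Total interest on Plan B = 48 × $2,037.40 − $85,000 = $12,795.20.
Plan B is lower by $12,521.04.

Plan B by $12,520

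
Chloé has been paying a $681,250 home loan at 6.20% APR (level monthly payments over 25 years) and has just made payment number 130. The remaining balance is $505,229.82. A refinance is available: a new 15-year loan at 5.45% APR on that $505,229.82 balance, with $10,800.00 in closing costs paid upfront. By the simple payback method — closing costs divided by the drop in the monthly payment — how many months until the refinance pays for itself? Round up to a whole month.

31 months

Current payment = 681,250 × 6.2%/12 / (1 − (1+0.0051667)^−300) = $4,472.97.
Refinanced payment = 505,229.82 × 0.0045417 / (1 − (1+0.0045417)^−180) = $4,114.76.
Monthly savings = $4,472.97 − $4,114.76 = $358.21.
Break-even = $10,800.00 / $358.21 = 30.15 → 31 months.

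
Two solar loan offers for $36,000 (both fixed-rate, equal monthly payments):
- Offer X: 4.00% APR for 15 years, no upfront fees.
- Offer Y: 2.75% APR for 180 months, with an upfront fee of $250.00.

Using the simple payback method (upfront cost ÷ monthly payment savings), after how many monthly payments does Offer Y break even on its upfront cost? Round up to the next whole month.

Offer X: monthly rate = 4%/12 = 0.0033333; payment = 36,000 × 0.0033333 / (1 − (1+0.0033333)^−180) = $266.29.
Offer Y: at 2.75% the monthly rate is 0.0022917, so the payment is 36,000 × 0.0022917 / (1 − 1.0022917^−180) = $244.30.
Monthly savings = $266.29 − $244.30 = $21.99.
Break-even = $250.00 / $21.99 = 11.37 → 12 months.

12 months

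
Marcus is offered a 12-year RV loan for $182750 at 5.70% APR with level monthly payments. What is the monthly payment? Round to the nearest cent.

$1,755.12

Monthly rate = 5.7%/12 = 0.0047500; payment = 182,750 × 0.0047500 / (1 − (1+0.0047500)^−144) = $1,755.12.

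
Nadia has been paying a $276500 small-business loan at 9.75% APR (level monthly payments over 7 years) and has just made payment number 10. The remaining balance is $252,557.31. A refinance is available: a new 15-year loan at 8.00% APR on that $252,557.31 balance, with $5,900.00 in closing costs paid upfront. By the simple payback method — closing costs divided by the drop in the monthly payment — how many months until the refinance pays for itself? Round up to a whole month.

Current payment = 276,500 × 9.75%/12 / (1 − (1+0.0081250)^−84) = $4,554.59.
Refinanced payment = 252,557.31 × 0.0066667 / (1 − (1+0.0066667)^−180) = $2,413.57.
Monthly savings = $4,554.59 − $2,413.57 = $2,141.02.
Break-even = $5,900.00 / $2,141.02 = 2.76 → 3 months.

3 months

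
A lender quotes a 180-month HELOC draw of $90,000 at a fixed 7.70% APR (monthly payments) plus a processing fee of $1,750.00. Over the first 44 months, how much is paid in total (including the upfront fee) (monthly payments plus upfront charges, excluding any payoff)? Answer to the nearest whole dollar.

$38,911

At 7.70% the monthly rate is 0.0064167, so the payment is 90,000 × 0.0064167 / (1 − 1.0064167^−180) = $844.57.
Total outlay = 44 × $844.57 + $1,750.00 = $38,911.08.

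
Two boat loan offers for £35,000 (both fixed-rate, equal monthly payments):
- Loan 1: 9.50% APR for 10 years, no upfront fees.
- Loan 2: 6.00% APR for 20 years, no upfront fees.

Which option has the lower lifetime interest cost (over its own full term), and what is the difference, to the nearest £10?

Loan 1: monthly rate = 9.5%/12 = 0.0079167; payment = 35,000 × 0.0079167 / (1 − (1+0.0079167)^−120) = £452.89.
Total interest on Loan 1 = 120 × £452.89 − £35,000 = £19,346.80.
Loan 2: at 6.00% the monthly rate is 0.0050000, so the payment is 35,000 × 0.0050000 / (1 − 1.0050000^−240) = £250.75.
Total interest on Loan 2 = 240 × £250.75 − £35,000 = £25,180.00.
Loan 1 is lower by £5,833.20.

Loan 1 by £5,830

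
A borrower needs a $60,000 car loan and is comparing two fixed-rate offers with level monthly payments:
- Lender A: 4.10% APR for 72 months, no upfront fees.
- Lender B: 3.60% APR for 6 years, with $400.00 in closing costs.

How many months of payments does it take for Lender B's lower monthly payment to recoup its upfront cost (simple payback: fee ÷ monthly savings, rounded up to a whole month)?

Lender A: at 4.10% the monthly rate is 0.0034167, so the payment is 60,000 × 0.0034167 / (1 − 1.0034167^−72) = $941.45.
Lender B: monthly rate = 3.6%/12 = 0.0030000; payment = 60,000 × 0.0030000 / (1 − (1+0.0030000)^−72) = $927.82.
Monthly savings = $941.45 − $927.82 = $13.63.
Break-even = $400.00 / $13.63 = 29.35 → 30 months.

30 months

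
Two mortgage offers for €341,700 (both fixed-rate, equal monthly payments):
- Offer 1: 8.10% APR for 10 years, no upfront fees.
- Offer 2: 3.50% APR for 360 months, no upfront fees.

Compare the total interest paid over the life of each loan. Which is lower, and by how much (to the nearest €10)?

Offer 1 by €52,720

Offer 1: monthly rate = 8.1%/12 = 0.0067500; payment = 341,700 × 0.0067500 / (1 − (1+0.0067500)^−120) = €4,163.84.
Total interest on Offer 1 = 120 × €4,163.84 − €341,700 = €157,960.80.
Offer 2: monthly rate = 3.5%/12 = 0.0029167; payment = 341,700 × 0.0029167 / (1 − (1+0.0029167)^−360) = €1,534.39.
Total interest on Offer 2 = 360 × €1,534.39 − €341,700 = €210,680.40.
Offer 1 is lower by €52,719.60.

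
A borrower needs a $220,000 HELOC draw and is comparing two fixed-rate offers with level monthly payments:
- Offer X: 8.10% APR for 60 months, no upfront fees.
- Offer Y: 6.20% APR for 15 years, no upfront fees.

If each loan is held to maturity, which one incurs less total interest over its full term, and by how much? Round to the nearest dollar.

Offer X by $70,181

Offer X: monthly rate = 8.1%/12 = 0.0067500; payment = 220,000 × 0.0067500 / (1 − (1+0.0067500)^−60) = $4,471.34.
Total interest on Offer X = 60 × $4,471.34 − $220,000 = $48,280.40.
Offer Y: monthly rate = 6.2%/12 = 0.0051667; payment = 220,000 × 0.0051667 / (1 − (1+0.0051667)^−180) = $1,880.34.
Total interest on Offer Y = 180 × $1,880.34 − $220,000 = $118,461.20.
Offer X is lower by $70,180.80.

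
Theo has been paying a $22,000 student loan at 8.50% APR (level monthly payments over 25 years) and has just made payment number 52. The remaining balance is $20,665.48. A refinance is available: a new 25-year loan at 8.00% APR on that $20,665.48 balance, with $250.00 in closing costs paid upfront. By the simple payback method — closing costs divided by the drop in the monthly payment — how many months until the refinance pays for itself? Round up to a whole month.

Current payment = 22,000 × 8.5%/12 / (1 − (1+0.0070833)^−300) = $177.15.
Refinanced payment = 20,665.48 × 0.0066667 / (1 − (1+0.0066667)^−300) = $159.50.
Monthly savings = $177.15 − $159.50 = $17.65.
Break-even = $250.00 / $17.65 = 14.16 → 15 months.

15 months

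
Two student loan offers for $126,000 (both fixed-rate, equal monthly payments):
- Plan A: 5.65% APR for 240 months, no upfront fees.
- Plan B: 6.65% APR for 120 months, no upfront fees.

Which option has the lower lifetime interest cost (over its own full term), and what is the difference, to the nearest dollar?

Plan B by $37,747

Plan A: at 5.65% the monthly rate is 0.0047083, so the payment is 126,000 × 0.0047083 / (1 − 1.0047083^−240) = $877.45.
Total interest on Plan A = 240 × $877.45 − $126,000 = $84,588.00.
Plan B: monthly rate = 6.65%/12 = 0.0055417; payment = 126,000 × 0.0055417 / (1 − (1+0.0055417)^−120) = $1,440.34.
Total interest on Plan B = 120 × $1,440.34 − $126,000 = $46,840.80.
Plan B is lower by $37,747.20.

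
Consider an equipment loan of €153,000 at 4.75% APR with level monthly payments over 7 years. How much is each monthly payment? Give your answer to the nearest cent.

Monthly rate = 4.75%/12 = 0.0039583; payment = 153,000 × 0.0039583 / (1 − (1+0.0039583)^−84) = €2,144.56.

€2,144.56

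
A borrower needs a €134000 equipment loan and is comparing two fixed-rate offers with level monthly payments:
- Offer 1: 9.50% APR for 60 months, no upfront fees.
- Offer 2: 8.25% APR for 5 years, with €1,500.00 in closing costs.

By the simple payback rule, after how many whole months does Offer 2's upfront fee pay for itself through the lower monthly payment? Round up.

Offer 1: at 9.50% the monthly rate is 0.0079167, so the payment is 134,000 × 0.0079167 / (1 − 1.0079167^−60) = €2,814.25.
Offer 2: monthly rate = 8.25%/12 = 0.0068750; payment = 134,000 × 0.0068750 / (1 − (1+0.0068750)^−60) = €2,733.10.
Monthly savings = €2,814.25 − €2,733.10 = €81.15.
Break-even = €1,500.00 / €81.15 = 18.48 → 19 months.

19 months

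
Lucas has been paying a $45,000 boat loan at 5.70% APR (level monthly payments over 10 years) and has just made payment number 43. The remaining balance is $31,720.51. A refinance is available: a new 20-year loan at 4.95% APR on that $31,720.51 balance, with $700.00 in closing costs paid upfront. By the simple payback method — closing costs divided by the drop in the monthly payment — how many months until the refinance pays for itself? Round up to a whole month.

Current payment = 45,000 × 5.7%/12 / (1 − (1+0.0047500)^−120) = $492.84.
Refinanced payment = 31,720.51 × 0.0041250 / (1 − (1+0.0041250)^−240) = $208.47.
Monthly savings = $492.84 − $208.47 = $284.37.
Break-even = $700.00 / $284.37 = 2.46 → 3 months.

3 months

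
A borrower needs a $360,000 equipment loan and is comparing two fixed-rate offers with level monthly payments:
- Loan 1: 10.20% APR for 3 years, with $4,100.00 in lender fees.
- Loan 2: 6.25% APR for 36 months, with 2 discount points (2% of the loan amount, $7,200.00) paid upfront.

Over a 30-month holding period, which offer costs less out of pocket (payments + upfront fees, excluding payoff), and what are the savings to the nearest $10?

Loan 2 by $16,620

Loan 1: at 10.20% the monthly rate is 0.0085000, so the payment is 360,000 × 0.0085000 / (1 − 1.0085000^−36) = $11,650.02.
Loan 2: at 6.25% the monthly rate is 0.0052083, so the payment is 360,000 × 0.0052083 / (1 − 1.0052083^−36) = $10,992.72.
Over 30 months: Loan 1 costs 30 × $11,650.02 + $4,100.00 = $353,600.60; Loan 2 costs 30 × $10,992.72 + $7,200.00 = $336,981.60.
Loan 2 is cheaper by $353,600.60 − $336,981.60 = $16,619.00.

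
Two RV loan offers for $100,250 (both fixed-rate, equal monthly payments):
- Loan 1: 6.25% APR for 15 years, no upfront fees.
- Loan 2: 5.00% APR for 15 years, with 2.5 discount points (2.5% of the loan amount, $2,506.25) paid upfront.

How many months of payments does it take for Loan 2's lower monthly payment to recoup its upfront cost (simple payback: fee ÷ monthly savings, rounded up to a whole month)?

38 months

Loan 1: monthly rate = 6.25%/12 = 0.0052083; payment = 100,250 × 0.0052083 / (1 − (1+0.0052083)^−180) = $859.57.
Loan 2: monthly rate = 5%/12 = 0.0041667; payment = 100,250 × 0.0041667 / (1 − (1+0.0041667)^−180) = $792.77.
Monthly savings = $859.57 − $792.77 = $66.80.
Break-even = $2,506.25 / $66.80 = 37.52 → 38 months.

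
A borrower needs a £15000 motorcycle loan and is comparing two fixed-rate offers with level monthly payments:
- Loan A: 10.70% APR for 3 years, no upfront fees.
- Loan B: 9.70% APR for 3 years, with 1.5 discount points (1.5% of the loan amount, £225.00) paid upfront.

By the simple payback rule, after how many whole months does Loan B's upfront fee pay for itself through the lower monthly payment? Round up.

32 months

Loan A: at 10.70% the monthly rate is 0.0089167, so the payment is 15,000 × 0.0089167 / (1 − 1.0089167^−36) = £488.95.
Loan B: at 9.70% the monthly rate is 0.0080833, so the payment is 15,000 × 0.0080833 / (1 − 1.0080833^−36) = £481.90.
Monthly savings = £488.95 − £481.90 = £7.05.
Break-even = £225.00 / £7.05 = 31.91 → 32 months.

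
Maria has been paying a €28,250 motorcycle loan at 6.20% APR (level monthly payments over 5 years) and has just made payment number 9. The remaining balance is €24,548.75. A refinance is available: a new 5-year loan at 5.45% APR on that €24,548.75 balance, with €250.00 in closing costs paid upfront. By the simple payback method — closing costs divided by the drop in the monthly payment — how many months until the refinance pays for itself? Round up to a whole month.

Current payment = 28,250 × 6.2%/12 / (1 − (1+0.0051667)^−60) = €548.78.
Refinanced payment = 24,548.75 × 0.0045417 / (1 − (1+0.0045417)^−60) = €468.34.
Monthly savings = €548.78 − €468.34 = €80.44.
Break-even = €250.00 / €80.44 = 3.11 → 4 months.

4 months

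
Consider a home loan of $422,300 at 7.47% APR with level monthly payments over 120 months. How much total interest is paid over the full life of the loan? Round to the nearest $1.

Monthly rate = 7.47%/12 = 0.0062250; payment = 422,300 × 0.0062250 / (1 − (1+0.0062250)^−120) = $5,006.17.
Total paid = 120 × $5,006.17 = $600,740.40; interest = $600,740.40 − $422,300 = $178,440.40.

$178,440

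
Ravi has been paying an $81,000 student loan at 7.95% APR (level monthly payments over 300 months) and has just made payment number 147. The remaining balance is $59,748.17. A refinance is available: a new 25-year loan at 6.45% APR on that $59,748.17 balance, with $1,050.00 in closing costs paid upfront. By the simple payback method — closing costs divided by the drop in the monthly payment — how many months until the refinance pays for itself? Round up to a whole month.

5 months

Current payment = 81,000 × 7.95%/12 / (1 − (1+0.0066250)^−300) = $622.49.
Refinanced payment = 59,748.17 × 0.0053750 / (1 − (1+0.0053750)^−300) = $401.56.
Monthly savings = $622.49 − $401.56 = $220.93.
Break-even = $1,050.00 / $220.93 = 4.75 → 5 months.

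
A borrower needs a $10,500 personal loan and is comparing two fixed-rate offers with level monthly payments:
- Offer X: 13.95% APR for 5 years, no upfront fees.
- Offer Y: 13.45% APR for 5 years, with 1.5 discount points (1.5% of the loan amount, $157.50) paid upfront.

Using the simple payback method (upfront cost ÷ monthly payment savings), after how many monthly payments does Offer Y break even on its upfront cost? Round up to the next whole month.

Offer X: monthly rate = 13.95%/12 = 0.0116250; payment = 10,500 × 0.0116250 / (1 − (1+0.0116250)^−60) = $244.04.
Offer Y: at 13.45% the monthly rate is 0.0112083, so the payment is 10,500 × 0.0112083 / (1 − 1.0112083^−60) = $241.33.
Monthly savings = $244.04 − $241.33 = $2.71.
Break-even = $157.50 / $2.71 = 58.12 → 59 months.

59 months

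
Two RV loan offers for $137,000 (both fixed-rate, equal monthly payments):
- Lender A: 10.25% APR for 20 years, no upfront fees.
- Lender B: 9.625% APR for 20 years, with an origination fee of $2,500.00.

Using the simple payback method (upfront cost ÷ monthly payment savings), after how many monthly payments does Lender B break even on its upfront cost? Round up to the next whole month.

Lender A: monthly rate = 10.25%/12 = 0.0085417; payment = 137,000 × 0.0085417 / (1 − (1+0.0085417)^−240) = $1,344.85.
Lender B: monthly rate = 9.625%/12 = 0.0080208; payment = 137,000 × 0.0080208 / (1 − (1+0.0080208)^−240) = $1,288.22.
Monthly savings = $1,344.85 − $1,288.22 = $56.63.
Break-even = $2,500.00 / $56.63 = 44.15 → 45 months.

45 months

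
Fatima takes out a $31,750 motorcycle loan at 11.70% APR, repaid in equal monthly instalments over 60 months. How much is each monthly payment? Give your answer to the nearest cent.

At 11.70% the monthly rate is 0.0097500, so the payment is 31,750 × 0.0097500 / (1 − 1.0097500^−60) = $701.46.

$701.46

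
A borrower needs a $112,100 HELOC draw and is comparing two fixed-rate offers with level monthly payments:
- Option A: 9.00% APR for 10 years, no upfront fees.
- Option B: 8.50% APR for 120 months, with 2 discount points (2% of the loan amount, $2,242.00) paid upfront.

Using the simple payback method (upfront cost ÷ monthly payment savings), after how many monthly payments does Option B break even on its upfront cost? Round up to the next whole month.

75 months

Option A: monthly rate = 9%/12 = 0.0075000; payment = 112,100 × 0.0075000 / (1 − (1+0.0075000)^−120) = $1,420.04.
Option B: monthly rate = 8.5%/12 = 0.0070833; payment = 112,100 × 0.0070833 / (1 − (1+0.0070833)^−120) = $1,389.88.
Monthly savings = $1,420.04 − $1,389.88 = $30.16.
Break-even = $2,242.00 / $30.16 = 74.34 → 75 months.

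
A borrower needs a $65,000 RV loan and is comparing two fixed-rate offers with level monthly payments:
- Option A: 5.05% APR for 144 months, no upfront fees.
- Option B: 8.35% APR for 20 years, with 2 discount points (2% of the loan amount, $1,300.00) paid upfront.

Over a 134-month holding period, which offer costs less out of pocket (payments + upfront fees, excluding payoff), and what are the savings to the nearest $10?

Option B by $4,710

Option A: at 5.05% the monthly rate is 0.0042083, so the payment is 65,000 × 0.0042083 / (1 − 1.0042083^−144) = $602.81.
Option B: monthly rate = 8.35%/12 = 0.0069583; payment = 65,000 × 0.0069583 / (1 − (1+0.0069583)^−240) = $557.93.
Over 134 months: Option A costs 134 × $602.81 = $80,776.54; Option B costs 134 × $557.93 + $1,300.00 = $76,062.62.
Option B is cheaper by $80,776.54 − $76,062.62 = $4,713.92.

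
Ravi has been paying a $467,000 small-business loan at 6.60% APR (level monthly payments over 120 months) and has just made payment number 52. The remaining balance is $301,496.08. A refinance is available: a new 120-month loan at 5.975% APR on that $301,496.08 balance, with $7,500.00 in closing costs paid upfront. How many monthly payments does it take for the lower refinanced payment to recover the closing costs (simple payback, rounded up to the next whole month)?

4 months

Current payment = 467,000 × 6.6%/12 / (1 − (1+0.0055000)^−120) = $5,326.48.
Refinanced payment = 301,496.08 × 0.0049792 / (1 − (1+0.0049792)^−120) = $3,343.44.
Monthly savings = $5,326.48 − $3,343.44 = $1,983.04.
Break-even = $7,500.00 / $1,983.04 = 3.78 → 4 months.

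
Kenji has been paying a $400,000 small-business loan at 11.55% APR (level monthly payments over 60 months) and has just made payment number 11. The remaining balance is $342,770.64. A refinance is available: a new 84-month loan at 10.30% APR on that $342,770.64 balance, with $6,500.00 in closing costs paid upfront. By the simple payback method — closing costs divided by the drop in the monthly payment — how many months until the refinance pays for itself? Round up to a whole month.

Current payment = 400,000 × 11.55%/12 / (1 − (1+0.0096250)^−60) = $8,807.09.
Refinanced payment = 342,770.64 × 0.0085833 / (1 − (1+0.0085833)^−84) = $5,743.67.
Monthly savings = $8,807.09 − $5,743.67 = $3,063.42.
Break-even = $6,500.00 / $3,063.42 = 2.12 → 3 months.

3 months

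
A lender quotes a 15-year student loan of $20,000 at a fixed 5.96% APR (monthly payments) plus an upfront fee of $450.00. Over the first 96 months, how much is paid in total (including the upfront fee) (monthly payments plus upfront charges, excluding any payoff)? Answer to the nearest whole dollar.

$16,611

At 5.96% the monthly rate is 0.0049667, so the payment is 20,000 × 0.0049667 / (1 − 1.0049667^−180) = $168.34.
Total outlay = 96 × $168.34 + $450.00 = $16,610.64.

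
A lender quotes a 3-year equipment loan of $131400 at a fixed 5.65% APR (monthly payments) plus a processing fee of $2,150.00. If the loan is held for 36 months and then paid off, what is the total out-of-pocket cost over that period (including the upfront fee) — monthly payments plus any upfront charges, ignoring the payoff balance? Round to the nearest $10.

Monthly rate = 5.65%/12 = 0.0047083; payment = 131,400 × 0.0047083 / (1 − (1+0.0047083)^−36) = $3,976.64.
Total outlay = 36 × $3,976.64 + $2,150.00 = $145,309.04.

$145,310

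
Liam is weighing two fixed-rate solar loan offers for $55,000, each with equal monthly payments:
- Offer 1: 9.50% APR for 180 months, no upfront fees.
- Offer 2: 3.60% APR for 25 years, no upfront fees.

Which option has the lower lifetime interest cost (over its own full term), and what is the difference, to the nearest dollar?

Offer 1: at 9.50% the monthly rate is 0.0079167, so the payment is 55,000 × 0.0079167 / (1 − 1.0079167^−180) = $574.32.
Total interest on Offer 1 = 180 × $574.32 − $55,000 = $48,377.60.
Offer 2: monthly rate = 3.6%/12 = 0.0030000; payment = 55,000 × 0.0030000 / (1 − (1+0.0030000)^−300) = $278.30.
Total interest on Offer 2 = 300 × $278.30 − $55,000 = $28,490.00.
Offer 2 is lower by $19,887.60.

Offer 2 by $19,888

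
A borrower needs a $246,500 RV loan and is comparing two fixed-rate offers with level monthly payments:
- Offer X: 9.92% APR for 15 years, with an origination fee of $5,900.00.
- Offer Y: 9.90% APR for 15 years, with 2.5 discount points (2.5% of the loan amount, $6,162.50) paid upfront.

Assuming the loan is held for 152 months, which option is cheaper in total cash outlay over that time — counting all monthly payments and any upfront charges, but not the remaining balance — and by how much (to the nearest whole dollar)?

Offer X: monthly rate = 9.92%/12 = 0.0082667; payment = 246,500 × 0.0082667 / (1 − (1+0.0082667)^−180) = $2,636.85.
Offer Y: monthly rate = 9.9%/12 = 0.0082500; payment = 246,500 × 0.0082500 / (1 − (1+0.0082500)^−180) = $2,633.84.
Over 152 months: Offer X costs 152 × $2,636.85 + $5,900.00 = $406,701.20; Offer Y costs 152 × $2,633.84 + $6,162.50 = $406,506.18.
Offer Y is cheaper by $406,701.20 − $406,506.18 = $195.02.

Offer Y by $195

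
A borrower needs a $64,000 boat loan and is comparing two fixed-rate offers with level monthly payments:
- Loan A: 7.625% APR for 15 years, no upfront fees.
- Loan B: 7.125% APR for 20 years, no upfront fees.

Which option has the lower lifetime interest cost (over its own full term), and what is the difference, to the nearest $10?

Loan A: monthly rate = 7.625%/12 = 0.0063542; payment = 64,000 × 0.0063542 / (1 − (1+0.0063542)^−180) = $597.84.
Total interest on Loan A = 180 × $597.84 − $64,000 = $43,611.20.
Loan B: at 7.125% the monthly rate is 0.0059375, so the payment is 64,000 × 0.0059375 / (1 − 1.0059375^−240) = $501.00.
Total interest on Loan B = 240 × $501.00 − $64,000 = $56,240.00.
Loan A is lower by $12,628.80.

Loan A by $12,630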